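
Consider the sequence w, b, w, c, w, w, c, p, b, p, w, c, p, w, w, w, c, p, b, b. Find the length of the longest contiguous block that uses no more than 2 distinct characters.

[w] 1 distinct, len 1
[w, b] 2 distinct, len 2
[w, b, w] 2 distinct, len 3
[w, c] 2 distinct, len 2
[w, c, w] 2 distinct, len 3
[w, c, w, w] 2 distinct, len 4
[w, c, w, w, c] 2 distinct, len 5
[c, p] 2 distinct, len 2
[p, b] 2 distinct, len 2
[p, b, p] 2 distinct, len 3
[p, w] 2 distinct, len 2
[w, c] 2 distinct, len 2
[c, p] 2 distinct, len 2
[p, w] 2 distinct, len 2
[p, w, w] 2 distinct, len 3
[p, w, w, w] 2 distinct, len 4
[w, w, w, c] 2 distinct, len 4
[c, p] 2 distinct, len 2
[p, b] 2 distinct, len 2
[p, b, b] 2 distinct, len 3
Longest length with ≤2 distinct: 5.

5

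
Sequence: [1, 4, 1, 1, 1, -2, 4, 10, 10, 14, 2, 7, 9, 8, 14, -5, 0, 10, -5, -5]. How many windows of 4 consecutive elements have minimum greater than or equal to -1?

8

(1, 4, 1, 1) → min 1  ≥ -1 ✓
(4, 1, 1, 1) → min 1  ≥ -1 ✓
(1, 1, 1, -2) → min -2
(1, 1, -2, 4) → min -2
(1, -2, 4, 10) → min -2
(-2, 4, 10, 10) → min -2
(4, 10, 10, 14) → min 4  ≥ -1 ✓
(10, 10, 14, 2) → min 2  ≥ -1 ✓
(10, 14, 2, 7) → min 2  ≥ -1 ✓
(14, 2, 7, 9) → min 2  ≥ -1 ✓
(2, 7, 9, 8) → min 2  ≥ -1 ✓
(7, 9, 8, 14) → min 7  ≥ -1 ✓
(9, 8, 14, -5) → min -5
(8, 14, -5, 0) → min -5
(14, -5, 0, 10) → min -5
(-5, 0, 10, -5) → min -5
(0, 10, -5, -5) → min -5
8 windows satisfy the condition.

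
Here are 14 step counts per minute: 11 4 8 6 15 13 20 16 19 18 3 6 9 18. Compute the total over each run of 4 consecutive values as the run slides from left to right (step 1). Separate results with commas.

[11, 4, 8, 6] → sum 29
[4, 8, 6, 15] → sum 33
[8, 6, 15, 13] → sum 42
[6, 15, 13, 20] → sum 54
[15, 13, 20, 16] → sum 64
[13, 20, 16, 19] → sum 68
[20, 16, 19, 18] → sum 73
[16, 19, 18, 3] → sum 56
[19, 18, 3, 6] → sum 46
[18, 3, 6, 9] → sum 36
[3, 6, 9, 18] → sum 36

29, 33, 42, 54, 64, 68, 73, 56, 46, 36, 36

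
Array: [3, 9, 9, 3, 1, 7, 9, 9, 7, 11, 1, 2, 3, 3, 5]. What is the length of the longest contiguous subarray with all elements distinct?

6

[3] len 1
[3, 9] len 2
[9] len 1
[9, 3] len 2
[9, 3, 1] len 3
[9, 3, 1, 7] len 4
[3, 1, 7, 9] len 4
[9] len 1
[9, 7] len 2
[9, 7, 11] len 3
[9, 7, 11, 1] len 4
[9, 7, 11, 1, 2] len 5
[9, 7, 11, 1, 2, 3] len 6
[3] len 1
[3, 5] len 2
Longest all-distinct length: 6.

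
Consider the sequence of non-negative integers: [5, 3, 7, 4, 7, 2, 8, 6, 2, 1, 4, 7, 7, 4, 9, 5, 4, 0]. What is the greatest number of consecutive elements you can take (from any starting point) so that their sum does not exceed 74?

15

→ 5: sum 5, len 1
→ 3: sum 8, len 2
→ 7: sum 15, len 3
→ 4: sum 19, len 4
→ 7: sum 26, len 5
→ 2: sum 28, len 6
→ 8: sum 36, len 7
→ 6: sum 42, len 8
→ 2: sum 44, len 9
→ 1: sum 45, len 10
→ 4: sum 49, len 11
→ 7: sum 56, len 12
→ 7: sum 63, len 13
→ 4: sum 67, len 14
→ 9 (dropped 5): sum 71, len 14
→ 5 (dropped 3): sum 73, len 14
→ 4 (dropped 7): sum 70, len 14
→ 0: sum 70, len 15
Longest length seen: 15.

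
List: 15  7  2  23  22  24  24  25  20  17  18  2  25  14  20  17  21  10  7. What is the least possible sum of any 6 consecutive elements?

89

(15, 7, 2, 23, 22, 24) → sum 93
(7, 2, 23, 22, 24, 24) → sum 102
(2, 23, 22, 24, 24, 25) → sum 120
(23, 22, 24, 24, 25, 20) → sum 138
(22, 24, 24, 25, 20, 17) → sum 132
(24, 24, 25, 20, 17, 18) → sum 128
(24, 25, 20, 17, 18, 2) → sum 106
(25, 20, 17, 18, 2, 25) → sum 107
(20, 17, 18, 2, 25, 14) → sum 96
(17, 18, 2, 25, 14, 20) → sum 96
(18, 2, 25, 14, 20, 17) → sum 96
(2, 25, 14, 20, 17, 21) → sum 99
(25, 14, 20, 17, 21, 10) → sum 107
(14, 20, 17, 21, 10, 7) → sum 89
Least of these is 89.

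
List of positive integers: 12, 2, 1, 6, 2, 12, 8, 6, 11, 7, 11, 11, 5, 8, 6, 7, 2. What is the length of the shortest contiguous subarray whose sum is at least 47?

6

add 12: running sum 12 < 47
add 2: running sum 14 < 47
add 1: running sum 15 < 47
add 6: running sum 21 < 47
add 2: running sum 23 < 47
add 12: running sum 35 < 47
add 8: running sum 43 < 47
add 6: shortest ending here [12, 2, 1, 6, 2, 12, 8, 6] sum 49, len 8
add 11: shortest ending here [2, 1, 6, 2, 12, 8, 6, 11] sum 48, len 8
add 7: shortest ending here [6, 2, 12, 8, 6, 11, 7] sum 52, len 7
add 11: shortest ending here [12, 8, 6, 11, 7, 11] sum 55, len 6
add 11: shortest ending here [8, 6, 11, 7, 11, 11] sum 54, len 6
add 5: shortest ending here [6, 11, 7, 11, 11, 5] sum 51, len 6
add 8: shortest ending here [11, 7, 11, 11, 5, 8] sum 53, len 6
add 6: shortest ending here [7, 11, 11, 5, 8, 6] sum 48, len 6
add 7: shortest ending here [11, 11, 5, 8, 6, 7] sum 48, len 6
add 2: shortest ending here [11, 11, 5, 8, 6, 7, 2] sum 50, len 7
Shortest qualifying length: 6.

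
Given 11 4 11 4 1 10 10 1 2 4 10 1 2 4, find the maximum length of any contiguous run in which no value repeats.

[11] len 1
[11, 4] len 2
[4, 11] len 2
[11, 4] len 2
[11, 4, 1] len 3
[11, 4, 1, 10] len 4
[10] len 1
[10, 1] len 2
[10, 1, 2] len 3
[10, 1, 2, 4] len 4
[1, 2, 4, 10] len 4
[2, 4, 10, 1] len 4
[4, 10, 1, 2] len 4
[10, 1, 2, 4] len 4
Longest all-distinct length: 4.

4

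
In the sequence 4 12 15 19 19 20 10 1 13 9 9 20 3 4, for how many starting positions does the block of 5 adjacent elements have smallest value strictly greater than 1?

4 12 15 19 19 → min 4  > 1 ✓
12 15 19 19 20 → min 12  > 1 ✓
15 19 19 20 10 → min 10  > 1 ✓
19 19 20 10 1 → min 1
19 20 10 1 13 → min 1
20 10 1 13 9 → min 1
10 1 13 9 9 → min 1
1 13 9 9 20 → min 1
13 9 9 20 3 → min 3  > 1 ✓
9 9 20 3 4 → min 3  > 1 ✓
5 windows satisfy the condition.

5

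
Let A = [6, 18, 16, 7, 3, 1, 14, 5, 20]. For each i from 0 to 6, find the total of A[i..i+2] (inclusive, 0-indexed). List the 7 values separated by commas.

(6, 18, 16) → sum 40
(18, 16, 7) → sum 41
(16, 7, 3) → sum 26
(7, 3, 1) → sum 11
(3, 1, 14) → sum 18
(1, 14, 5) → sum 20
(14, 5, 20) → sum 39

40, 41, 26, 11, 18, 20, 39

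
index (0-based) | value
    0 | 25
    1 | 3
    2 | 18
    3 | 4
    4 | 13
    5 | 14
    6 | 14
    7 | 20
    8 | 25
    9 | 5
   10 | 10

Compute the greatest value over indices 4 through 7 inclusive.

20

Elements at indices 4..7: 13, 14, 14, 20
max(13, 14, 14, 20) = 20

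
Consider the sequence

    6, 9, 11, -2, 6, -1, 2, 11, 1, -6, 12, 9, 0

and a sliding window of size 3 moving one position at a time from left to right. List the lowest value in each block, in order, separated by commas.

6, -2, -2, -2, -1, -1, 1, -6, -6, -6, 0

6 9 11 → min 6
9 11 -2 → min -2
11 -2 6 → min -2
-2 6 -1 → min -2
6 -1 2 → min -1
-1 2 11 → min -1
2 11 1 → min 1
11 1 -6 → min -6
1 -6 12 → min -6
-6 12 9 → min -6
12 9 0 → min 0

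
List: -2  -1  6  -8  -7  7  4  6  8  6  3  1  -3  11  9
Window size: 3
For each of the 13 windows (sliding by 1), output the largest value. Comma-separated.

[-2, -1, 6] → max 6
[-1, 6, -8] → max 6
[6, -8, -7] → max 6
[-8, -7, 7] → max 7
[-7, 7, 4] → max 7
[7, 4, 6] → max 7
[4, 6, 8] → max 8
[6, 8, 6] → max 8
[8, 6, 3] → max 8
[6, 3, 1] → max 6
[3, 1, -3] → max 3
[1, -3, 11] → max 11
[-3, 11, 9] → max 11

6, 6, 6, 7, 7, 7, 8, 8, 8, 6, 3, 11, 11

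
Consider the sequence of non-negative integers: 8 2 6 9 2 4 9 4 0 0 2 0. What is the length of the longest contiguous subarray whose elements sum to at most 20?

→ 8: sum 8, len 1
→ 2: sum 10, len 2
→ 6: sum 16, len 3
→ 9 (dropped 8): sum 17, len 3
→ 2: sum 19, len 4
→ 4 (dropped 2, 6): sum 15, len 3
→ 9 (dropped 9): sum 15, len 3
→ 4: sum 19, len 4
→ 0: sum 19, len 5
→ 0: sum 19, len 6
→ 2 (dropped 2): sum 19, len 6
→ 0: sum 19, len 7
Longest length seen: 7.

7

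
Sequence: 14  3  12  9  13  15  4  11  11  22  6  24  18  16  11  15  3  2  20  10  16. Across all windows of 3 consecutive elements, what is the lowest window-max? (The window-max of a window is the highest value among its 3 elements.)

Window maxs for each of the 19 positions:
14 3 12 → max 14
3 12 9 → max 12
12 9 13 → max 13
9 13 15 → max 15
13 15 4 → max 15
15 4 11 → max 15
4 11 11 → max 11
11 11 22 → max 22
11 22 6 → max 22
22 6 24 → max 24
6 24 18 → max 24
24 18 16 → max 24
18 16 11 → max 18
16 11 15 → max 16
11 15 3 → max 15
15 3 2 → max 15
3 2 20 → max 20
2 20 10 → max 20
20 10 16 → max 20
Lowest of these is 11.

11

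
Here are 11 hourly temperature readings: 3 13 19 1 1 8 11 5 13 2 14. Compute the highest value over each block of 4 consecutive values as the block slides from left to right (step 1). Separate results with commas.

19, 19, 19, 11, 11, 13, 13, 14

(3, 13, 19, 1) → max 19
(13, 19, 1, 1) → max 19
(19, 1, 1, 8) → max 19
(1, 1, 8, 11) → max 11
(1, 8, 11, 5) → max 11
(8, 11, 5, 13) → max 13
(11, 5, 13, 2) → max 13
(5, 13, 2, 14) → max 14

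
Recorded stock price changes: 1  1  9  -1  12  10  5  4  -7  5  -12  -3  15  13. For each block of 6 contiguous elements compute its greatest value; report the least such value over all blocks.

(1, 1, 9, -1, 12, 10) → max 12
(1, 9, -1, 12, 10, 5) → max 12
(9, -1, 12, 10, 5, 4) → max 12
(-1, 12, 10, 5, 4, -7) → max 12
(12, 10, 5, 4, -7, 5) → max 12
(10, 5, 4, -7, 5, -12) → max 10
(5, 4, -7, 5, -12, -3) → max 5
(4, -7, 5, -12, -3, 15) → max 15
(-7, 5, -12, -3, 15, 13) → max 15
Least of these is 5.

5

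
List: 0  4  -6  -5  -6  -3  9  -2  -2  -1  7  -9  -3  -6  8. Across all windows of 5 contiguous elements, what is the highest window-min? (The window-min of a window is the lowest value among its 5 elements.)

Each size-5 window and its min:
[0, 4, -6, -5, -6] → min -6
[4, -6, -5, -6, -3] → min -6
[-6, -5, -6, -3, 9] → min -6
[-5, -6, -3, 9, -2] → min -6
[-6, -3, 9, -2, -2] → min -6
[-3, 9, -2, -2, -1] → min -3
[9, -2, -2, -1, 7] → min -2
[-2, -2, -1, 7, -9] → min -9
[-2, -1, 7, -9, -3] → min -9
[-1, 7, -9, -3, -6] → min -9
[7, -9, -3, -6, 8] → min -9
Highest of these is -2.

-2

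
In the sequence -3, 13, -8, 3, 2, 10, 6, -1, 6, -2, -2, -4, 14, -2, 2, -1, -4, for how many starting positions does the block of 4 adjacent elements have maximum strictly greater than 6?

10

[-3, 13, -8, 3] → max 13  > 6 ✓
[13, -8, 3, 2] → max 13  > 6 ✓
[-8, 3, 2, 10] → max 10  > 6 ✓
[3, 2, 10, 6] → max 10  > 6 ✓
[2, 10, 6, -1] → max 10  > 6 ✓
[10, 6, -1, 6] → max 10  > 6 ✓
[6, -1, 6, -2] → max 6
[-1, 6, -2, -2] → max 6
[6, -2, -2, -4] → max 6
[-2, -2, -4, 14] → max 14  > 6 ✓
[-2, -4, 14, -2] → max 14  > 6 ✓
[-4, 14, -2, 2] → max 14  > 6 ✓
[14, -2, 2, -1] → max 14  > 6 ✓
[-2, 2, -1, -4] → max 2
10 windows satisfy the condition.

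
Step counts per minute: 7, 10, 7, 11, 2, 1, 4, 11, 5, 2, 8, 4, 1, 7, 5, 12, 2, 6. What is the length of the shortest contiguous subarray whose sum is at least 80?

add 7: running sum 7 < 80
add 10: running sum 17 < 80
add 7: running sum 24 < 80
add 11: running sum 35 < 80
add 2: running sum 37 < 80
add 1: running sum 38 < 80
add 4: running sum 42 < 80
add 11: running sum 53 < 80
add 5: running sum 58 < 80
add 2: running sum 60 < 80
add 8: running sum 68 < 80
add 4: running sum 72 < 80
add 1: running sum 73 < 80
end 13: [7, 10, 7, 11, 2, 1, 4, 11, 5, 2, 8, 4, 1, 7] sum 80, len 14
end 14: [7, 10, 7, 11, 2, 1, 4, 11, 5, 2, 8, 4, 1, 7, 5] sum 85, len 15
end 15: [7, 11, 2, 1, 4, 11, 5, 2, 8, 4, 1, 7, 5, 12] sum 80, len 14
end 16: [7, 11, 2, 1, 4, 11, 5, 2, 8, 4, 1, 7, 5, 12, 2] sum 82, len 15
end 17: [11, 2, 1, 4, 11, 5, 2, 8, 4, 1, 7, 5, 12, 2, 6] sum 81, len 15
Shortest qualifying length: 14.

14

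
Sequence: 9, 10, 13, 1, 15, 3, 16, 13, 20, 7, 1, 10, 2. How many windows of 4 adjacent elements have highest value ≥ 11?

9

9 10 13 1 → max 13  ≥ 11 ✓
10 13 1 15 → max 15  ≥ 11 ✓
13 1 15 3 → max 15  ≥ 11 ✓
1 15 3 16 → max 16  ≥ 11 ✓
15 3 16 13 → max 16  ≥ 11 ✓
3 16 13 20 → max 20  ≥ 11 ✓
16 13 20 7 → max 20  ≥ 11 ✓
13 20 7 1 → max 20  ≥ 11 ✓
20 7 1 10 → max 20  ≥ 11 ✓
7 1 10 2 → max 10
9 windows satisfy the condition.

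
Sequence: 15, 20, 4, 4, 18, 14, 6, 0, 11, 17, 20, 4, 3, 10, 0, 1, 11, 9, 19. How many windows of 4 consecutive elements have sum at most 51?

15 20 4 4 → sum 43  ≤ 51 ✓
20 4 4 18 → sum 46  ≤ 51 ✓
4 4 18 14 → sum 40  ≤ 51 ✓
4 18 14 6 → sum 42  ≤ 51 ✓
18 14 6 0 → sum 38  ≤ 51 ✓
14 6 0 11 → sum 31  ≤ 51 ✓
6 0 11 17 → sum 34  ≤ 51 ✓
0 11 17 20 → sum 48  ≤ 51 ✓
11 17 20 4 → sum 52
17 20 4 3 → sum 44  ≤ 51 ✓
20 4 3 10 → sum 37  ≤ 51 ✓
4 3 10 0 → sum 17  ≤ 51 ✓
3 10 0 1 → sum 14  ≤ 51 ✓
10 0 1 11 → sum 22  ≤ 51 ✓
0 1 11 9 → sum 21  ≤ 51 ✓
1 11 9 19 → sum 40  ≤ 51 ✓
15 windows satisfy the condition.

15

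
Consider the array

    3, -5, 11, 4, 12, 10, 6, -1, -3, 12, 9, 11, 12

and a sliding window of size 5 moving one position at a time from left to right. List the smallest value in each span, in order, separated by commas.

-5, -5, 4, -1, -3, -3, -3, -3, -3

3 -5 11 4 12 → min -5
-5 11 4 12 10 → min -5
11 4 12 10 6 → min 4
4 12 10 6 -1 → min -1
12 10 6 -1 -3 → min -3
10 6 -1 -3 12 → min -3
6 -1 -3 12 9 → min -3
-1 -3 12 9 11 → min -3
-3 12 9 11 12 → min -3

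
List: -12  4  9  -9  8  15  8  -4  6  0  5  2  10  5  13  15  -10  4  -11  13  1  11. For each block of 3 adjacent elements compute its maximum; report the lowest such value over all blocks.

[-12, 4, 9] → max 9
[4, 9, -9] → max 9
[9, -9, 8] → max 9
[-9, 8, 15] → max 15
[8, 15, 8] → max 15
[15, 8, -4] → max 15
[8, -4, 6] → max 8
[-4, 6, 0] → max 6
[6, 0, 5] → max 6
[0, 5, 2] → max 5
[5, 2, 10] → max 10
[2, 10, 5] → max 10
[10, 5, 13] → max 13
[5, 13, 15] → max 15
[13, 15, -10] → max 15
[15, -10, 4] → max 15
[-10, 4, -11] → max 4
[4, -11, 13] → max 13
[-11, 13, 1] → max 13
[13, 1, 11] → max 13
Lowest of these is 4.

4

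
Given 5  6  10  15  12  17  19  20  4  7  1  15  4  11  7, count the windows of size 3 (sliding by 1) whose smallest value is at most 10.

(5, 6, 10) → min 5  ≤ 10 ✓
(6, 10, 15) → min 6  ≤ 10 ✓
(10, 15, 12) → min 10  ≤ 10 ✓
(15, 12, 17) → min 12
(12, 17, 19) → min 12
(17, 19, 20) → min 17
(19, 20, 4) → min 4  ≤ 10 ✓
(20, 4, 7) → min 4  ≤ 10 ✓
(4, 7, 1) → min 1  ≤ 10 ✓
(7, 1, 15) → min 1  ≤ 10 ✓
(1, 15, 4) → min 1  ≤ 10 ✓
(15, 4, 11) → min 4  ≤ 10 ✓
(4, 11, 7) → min 4  ≤ 10 ✓
10 windows satisfy the condition.

10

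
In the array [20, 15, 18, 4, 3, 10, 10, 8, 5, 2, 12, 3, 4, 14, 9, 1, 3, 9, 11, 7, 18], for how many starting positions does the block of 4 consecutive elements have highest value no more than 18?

(20, 15, 18, 4) → max 20
(15, 18, 4, 3) → max 18  ≤ 18 ✓
(18, 4, 3, 10) → max 18  ≤ 18 ✓
(4, 3, 10, 10) → max 10  ≤ 18 ✓
(3, 10, 10, 8) → max 10  ≤ 18 ✓
(10, 10, 8, 5) → max 10  ≤ 18 ✓
(10, 8, 5, 2) → max 10  ≤ 18 ✓
(8, 5, 2, 12) → max 12  ≤ 18 ✓
(5, 2, 12, 3) → max 12  ≤ 18 ✓
(2, 12, 3, 4) → max 12  ≤ 18 ✓
(12, 3, 4, 14) → max 14  ≤ 18 ✓
(3, 4, 14, 9) → max 14  ≤ 18 ✓
(4, 14, 9, 1) → max 14  ≤ 18 ✓
(14, 9, 1, 3) → max 14  ≤ 18 ✓
(9, 1, 3, 9) → max 9  ≤ 18 ✓
(1, 3, 9, 11) → max 11  ≤ 18 ✓
(3, 9, 11, 7) → max 11  ≤ 18 ✓
(9, 11, 7, 18) → max 18  ≤ 18 ✓
17 windows satisfy the condition.

17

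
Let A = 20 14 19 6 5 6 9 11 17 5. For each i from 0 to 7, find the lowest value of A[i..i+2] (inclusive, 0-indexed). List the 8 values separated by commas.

(20, 14, 19) → min 14
(14, 19, 6) → min 6
(19, 6, 5) → min 5
(6, 5, 6) → min 5
(5, 6, 9) → min 5
(6, 9, 11) → min 6
(9, 11, 17) → min 9
(11, 17, 5) → min 5

14, 6, 5, 5, 5, 6, 9, 5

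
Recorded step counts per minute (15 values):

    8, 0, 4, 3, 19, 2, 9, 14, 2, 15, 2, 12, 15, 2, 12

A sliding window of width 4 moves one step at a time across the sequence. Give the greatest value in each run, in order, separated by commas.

8, 19, 19, 19, 19, 14, 15, 15, 15, 15, 15, 15

8 0 4 3 → max 8
0 4 3 19 → max 19
4 3 19 2 → max 19
3 19 2 9 → max 19
19 2 9 14 → max 19
2 9 14 2 → max 14
9 14 2 15 → max 15
14 2 15 2 → max 15
2 15 2 12 → max 15
15 2 12 15 → max 15
2 12 15 2 → max 15
12 15 2 12 → max 15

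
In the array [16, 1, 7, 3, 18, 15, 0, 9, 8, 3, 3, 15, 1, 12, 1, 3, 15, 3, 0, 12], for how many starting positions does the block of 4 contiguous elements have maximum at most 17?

(16, 1, 7, 3) → max 16  ≤ 17 ✓
(1, 7, 3, 18) → max 18
(7, 3, 18, 15) → max 18
(3, 18, 15, 0) → max 18
(18, 15, 0, 9) → max 18
(15, 0, 9, 8) → max 15  ≤ 17 ✓
(0, 9, 8, 3) → max 9  ≤ 17 ✓
(9, 8, 3, 3) → max 9  ≤ 17 ✓
(8, 3, 3, 15) → max 15  ≤ 17 ✓
(3, 3, 15, 1) → max 15  ≤ 17 ✓
(3, 15, 1, 12) → max 15  ≤ 17 ✓
(15, 1, 12, 1) → max 15  ≤ 17 ✓
(1, 12, 1, 3) → max 12  ≤ 17 ✓
(12, 1, 3, 15) → max 15  ≤ 17 ✓
(1, 3, 15, 3) → max 15  ≤ 17 ✓
(3, 15, 3, 0) → max 15  ≤ 17 ✓
(15, 3, 0, 12) → max 15  ≤ 17 ✓
13 windows satisfy the condition.

13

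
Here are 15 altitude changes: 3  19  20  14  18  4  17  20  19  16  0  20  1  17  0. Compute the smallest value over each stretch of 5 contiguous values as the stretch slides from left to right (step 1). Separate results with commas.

3, 4, 4, 4, 4, 4, 0, 0, 0, 0, 0

[3, 19, 20, 14, 18] → min 3
[19, 20, 14, 18, 4] → min 4
[20, 14, 18, 4, 17] → min 4
[14, 18, 4, 17, 20] → min 4
[18, 4, 17, 20, 19] → min 4
[4, 17, 20, 19, 16] → min 4
[17, 20, 19, 16, 0] → min 0
[20, 19, 16, 0, 20] → min 0
[19, 16, 0, 20, 1] → min 0
[16, 0, 20, 1, 17] → min 0
[0, 20, 1, 17, 0] → min 0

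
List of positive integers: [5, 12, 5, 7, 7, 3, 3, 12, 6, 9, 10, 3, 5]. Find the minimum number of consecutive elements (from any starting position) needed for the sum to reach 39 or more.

5

add 5: running sum 5 < 39
add 12: running sum 17 < 39
add 5: running sum 22 < 39
add 7: running sum 29 < 39
add 7: running sum 36 < 39
add 3: shortest ending here [5, 12, 5, 7, 7, 3] sum 39, len 6
add 3: shortest ending here [5, 12, 5, 7, 7, 3, 3] sum 42, len 7
add 12: shortest ending here [12, 5, 7, 7, 3, 3, 12] sum 49, len 7
add 6: shortest ending here [5, 7, 7, 3, 3, 12, 6] sum 43, len 7
add 9: shortest ending here [7, 3, 3, 12, 6, 9] sum 40, len 6
add 10: shortest ending here [3, 12, 6, 9, 10] sum 40, len 5
add 3: shortest ending here [12, 6, 9, 10, 3] sum 40, len 5
add 5: shortest ending here [12, 6, 9, 10, 3, 5] sum 45, len 6
Shortest qualifying length: 5.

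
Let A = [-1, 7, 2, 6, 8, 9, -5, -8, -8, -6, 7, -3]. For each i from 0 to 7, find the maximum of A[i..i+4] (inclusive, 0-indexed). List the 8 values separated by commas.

-1 7 2 6 8 → max 8
7 2 6 8 9 → max 9
2 6 8 9 -5 → max 9
6 8 9 -5 -8 → max 9
8 9 -5 -8 -8 → max 9
9 -5 -8 -8 -6 → max 9
-5 -8 -8 -6 7 → max 7
-8 -8 -6 7 -3 → max 7

8, 9, 9, 9, 9, 9, 7, 7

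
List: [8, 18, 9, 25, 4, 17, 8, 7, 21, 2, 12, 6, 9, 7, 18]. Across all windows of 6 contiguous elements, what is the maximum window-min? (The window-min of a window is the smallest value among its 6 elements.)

4

[8, 18, 9, 25, 4, 17] → min 4
[18, 9, 25, 4, 17, 8] → min 4
[9, 25, 4, 17, 8, 7] → min 4
[25, 4, 17, 8, 7, 21] → min 4
[4, 17, 8, 7, 21, 2] → min 2
[17, 8, 7, 21, 2, 12] → min 2
[8, 7, 21, 2, 12, 6] → min 2
[7, 21, 2, 12, 6, 9] → min 2
[21, 2, 12, 6, 9, 7] → min 2
[2, 12, 6, 9, 7, 18] → min 2
Maximum of these is 4.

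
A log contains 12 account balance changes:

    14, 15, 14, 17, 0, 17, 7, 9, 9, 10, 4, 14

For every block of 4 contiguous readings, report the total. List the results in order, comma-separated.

60, 46, 48, 41, 33, 42, 35, 32, 37

(14, 15, 14, 17) → sum 60
(15, 14, 17, 0) → sum 46
(14, 17, 0, 17) → sum 48
(17, 0, 17, 7) → sum 41
(0, 17, 7, 9) → sum 33
(17, 7, 9, 9) → sum 42
(7, 9, 9, 10) → sum 35
(9, 9, 10, 4) → sum 32
(9, 10, 4, 14) → sum 37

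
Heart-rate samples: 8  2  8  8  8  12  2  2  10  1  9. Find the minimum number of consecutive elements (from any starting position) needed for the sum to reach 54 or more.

add 8: running sum 8 < 54
add 2: running sum 10 < 54
add 8: running sum 18 < 54
add 8: running sum 26 < 54
add 8: running sum 34 < 54
add 12: running sum 46 < 54
add 2: running sum 48 < 54
add 2: running sum 50 < 54
add 10: shortest ending here [8, 2, 8, 8, 8, 12, 2, 2, 10] sum 60, len 9
add 1: shortest ending here [8, 2, 8, 8, 8, 12, 2, 2, 10, 1] sum 61, len 10
add 9: shortest ending here [8, 8, 8, 12, 2, 2, 10, 1, 9] sum 60, len 9
Shortest qualifying length: 9.

9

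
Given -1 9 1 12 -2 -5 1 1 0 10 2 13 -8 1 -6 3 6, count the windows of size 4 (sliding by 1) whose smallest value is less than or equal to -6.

5

-1 9 1 12 → min -1
9 1 12 -2 → min -2
1 12 -2 -5 → min -5
12 -2 -5 1 → min -5
-2 -5 1 1 → min -5
-5 1 1 0 → min -5
1 1 0 10 → min 0
1 0 10 2 → min 0
0 10 2 13 → min 0
10 2 13 -8 → min -8  ≤ -6 ✓
2 13 -8 1 → min -8  ≤ -6 ✓
13 -8 1 -6 → min -8  ≤ -6 ✓
-8 1 -6 3 → min -8  ≤ -6 ✓
1 -6 3 6 → min -6  ≤ -6 ✓
5 windows satisfy the condition.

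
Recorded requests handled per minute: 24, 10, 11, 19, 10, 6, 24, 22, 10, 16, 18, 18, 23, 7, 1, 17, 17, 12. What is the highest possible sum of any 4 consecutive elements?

Each size-4 window and its sum:
(24, 10, 11, 19) → sum 64
(10, 11, 19, 10) → sum 50
(11, 19, 10, 6) → sum 46
(19, 10, 6, 24) → sum 59
(10, 6, 24, 22) → sum 62
(6, 24, 22, 10) → sum 62
(24, 22, 10, 16) → sum 72
(22, 10, 16, 18) → sum 66
(10, 16, 18, 18) → sum 62
(16, 18, 18, 23) → sum 75
(18, 18, 23, 7) → sum 66
(18, 23, 7, 1) → sum 49
(23, 7, 1, 17) → sum 48
(7, 1, 17, 17) → sum 42
(1, 17, 17, 12) → sum 47
Highest of these is 75.

75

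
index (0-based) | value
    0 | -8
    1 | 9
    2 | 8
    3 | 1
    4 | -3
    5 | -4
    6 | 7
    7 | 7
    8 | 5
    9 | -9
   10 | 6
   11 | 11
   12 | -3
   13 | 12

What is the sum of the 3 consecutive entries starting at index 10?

Elements at indices 10..12: 6, 11, -3
sum(6, 11, -3) = 14

14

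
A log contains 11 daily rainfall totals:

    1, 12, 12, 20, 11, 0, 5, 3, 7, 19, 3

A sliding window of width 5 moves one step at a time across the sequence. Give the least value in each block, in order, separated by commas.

1, 0, 0, 0, 0, 0, 3

(1, 12, 12, 20, 11) → min 1
(12, 12, 20, 11, 0) → min 0
(12, 20, 11, 0, 5) → min 0
(20, 11, 0, 5, 3) → min 0
(11, 0, 5, 3, 7) → min 0
(0, 5, 3, 7, 19) → min 0
(5, 3, 7, 19, 3) → min 3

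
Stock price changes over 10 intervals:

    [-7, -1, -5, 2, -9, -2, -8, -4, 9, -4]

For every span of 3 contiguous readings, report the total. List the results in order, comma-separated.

-13, -4, -12, -9, -19, -14, -3, 1

-7 -1 -5 → sum -13
-1 -5 2 → sum -4
-5 2 -9 → sum -12
2 -9 -2 → sum -9
-9 -2 -8 → sum -19
-2 -8 -4 → sum -14
-8 -4 9 → sum -3
-4 9 -4 → sum 1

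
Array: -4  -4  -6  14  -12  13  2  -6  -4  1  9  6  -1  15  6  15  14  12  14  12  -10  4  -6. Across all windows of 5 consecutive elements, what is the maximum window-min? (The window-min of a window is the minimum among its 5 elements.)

12

-4 -4 -6 14 -12 → min -12
-4 -6 14 -12 13 → min -12
-6 14 -12 13 2 → min -12
14 -12 13 2 -6 → min -12
-12 13 2 -6 -4 → min -12
13 2 -6 -4 1 → min -6
2 -6 -4 1 9 → min -6
-6 -4 1 9 6 → min -6
-4 1 9 6 -1 → min -4
1 9 6 -1 15 → min -1
9 6 -1 15 6 → min -1
6 -1 15 6 15 → min -1
-1 15 6 15 14 → min -1
15 6 15 14 12 → min 6
6 15 14 12 14 → min 6
15 14 12 14 12 → min 12
14 12 14 12 -10 → min -10
12 14 12 -10 4 → min -10
14 12 -10 4 -6 → min -10
Maximum of these is 12.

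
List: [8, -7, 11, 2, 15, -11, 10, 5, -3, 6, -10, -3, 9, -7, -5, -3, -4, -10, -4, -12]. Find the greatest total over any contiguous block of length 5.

Each size-5 window and its sum:
8 -7 11 2 15 → sum 29
-7 11 2 15 -11 → sum 10
11 2 15 -11 10 → sum 27
2 15 -11 10 5 → sum 21
15 -11 10 5 -3 → sum 16
-11 10 5 -3 6 → sum 7
10 5 -3 6 -10 → sum 8
5 -3 6 -10 -3 → sum -5
-3 6 -10 -3 9 → sum -1
6 -10 -3 9 -7 → sum -5
-10 -3 9 -7 -5 → sum -16
-3 9 -7 -5 -3 → sum -9
9 -7 -5 -3 -4 → sum -10
-7 -5 -3 -4 -10 → sum -29
-5 -3 -4 -10 -4 → sum -26
-3 -4 -10 -4 -12 → sum -33
Greatest of these is 29.

29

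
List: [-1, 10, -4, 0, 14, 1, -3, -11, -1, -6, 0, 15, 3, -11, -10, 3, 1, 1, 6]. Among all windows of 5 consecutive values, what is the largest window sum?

-1 10 -4 0 14 → sum 19
10 -4 0 14 1 → sum 21
-4 0 14 1 -3 → sum 8
0 14 1 -3 -11 → sum 1
14 1 -3 -11 -1 → sum 0
1 -3 -11 -1 -6 → sum -20
-3 -11 -1 -6 0 → sum -21
-11 -1 -6 0 15 → sum -3
-1 -6 0 15 3 → sum 11
-6 0 15 3 -11 → sum 1
0 15 3 -11 -10 → sum -3
15 3 -11 -10 3 → sum 0
3 -11 -10 3 1 → sum -14
-11 -10 3 1 1 → sum -16
-10 3 1 1 6 → sum 1
Largest of these is 21.

21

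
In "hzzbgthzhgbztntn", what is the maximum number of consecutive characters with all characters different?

add h: [h] len 1
add z: [h, z] len 2
add z (repeat z, move left end past it): [z] len 1
add b: [z, b] len 2
add g: [z, b, g] len 3
add t: [z, b, g, t] len 4
add h: [z, b, g, t, h] len 5
add z (repeat z, move left end past it): [b, g, t, h, z] len 5
add h (repeat h, move left end past it): [z, h] len 2
add g: [z, h, g] len 3
add b: [z, h, g, b] len 4
add z (repeat z, move left end past it): [h, g, b, z] len 4
add t: [h, g, b, z, t] len 5
add n: [h, g, b, z, t, n] len 6
add t (repeat t, move left end past it): [n, t] len 2
add n (repeat n, move left end past it): [t, n] len 2
Longest all-distinct length: 6.

6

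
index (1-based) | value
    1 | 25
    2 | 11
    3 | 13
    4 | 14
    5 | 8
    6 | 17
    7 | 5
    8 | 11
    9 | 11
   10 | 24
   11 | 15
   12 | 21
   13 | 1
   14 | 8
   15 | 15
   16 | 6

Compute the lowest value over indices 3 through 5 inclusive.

Elements at indices 3..5: 13, 14, 8
min(13, 14, 8) = 8

8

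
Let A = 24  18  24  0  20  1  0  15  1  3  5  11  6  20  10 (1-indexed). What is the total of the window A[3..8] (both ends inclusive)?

60

Elements at indices 3..8: 24, 0, 20, 1, 0, 15
sum(24, 0, 20, 1, 0, 15) = 60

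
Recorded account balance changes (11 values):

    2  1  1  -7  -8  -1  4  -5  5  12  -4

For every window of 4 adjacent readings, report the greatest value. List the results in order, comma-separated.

2, 1, 1, 4, 4, 5, 12, 12

Sliding a size-4 window across the 11 values:
(2, 1, 1, -7) → max 2
(1, 1, -7, -8) → max 1
(1, -7, -8, -1) → max 1
(-7, -8, -1, 4) → max 4
(-8, -1, 4, -5) → max 4
(-1, 4, -5, 5) → max 5
(4, -5, 5, 12) → max 12
(-5, 5, 12, -4) → max 12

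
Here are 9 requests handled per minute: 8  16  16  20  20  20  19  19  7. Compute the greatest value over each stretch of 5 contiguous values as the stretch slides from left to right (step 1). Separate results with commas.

Sliding a size-5 window across the 9 values:
[8, 16, 16, 20, 20] → max 20
[16, 16, 20, 20, 20] → max 20
[16, 20, 20, 20, 19] → max 20
[20, 20, 20, 19, 19] → max 20
[20, 20, 19, 19, 7] → max 20

20, 20, 20, 20, 20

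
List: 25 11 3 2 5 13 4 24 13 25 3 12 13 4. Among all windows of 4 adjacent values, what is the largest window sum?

(25, 11, 3, 2) → sum 41
(11, 3, 2, 5) → sum 21
(3, 2, 5, 13) → sum 23
(2, 5, 13, 4) → sum 24
(5, 13, 4, 24) → sum 46
(13, 4, 24, 13) → sum 54
(4, 24, 13, 25) → sum 66
(24, 13, 25, 3) → sum 65
(13, 25, 3, 12) → sum 53
(25, 3, 12, 13) → sum 53
(3, 12, 13, 4) → sum 32
Largest of these is 66.

66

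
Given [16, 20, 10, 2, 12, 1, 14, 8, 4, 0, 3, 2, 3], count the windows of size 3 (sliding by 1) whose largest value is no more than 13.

(16, 20, 10) → max 20
(20, 10, 2) → max 20
(10, 2, 12) → max 12  ≤ 13 ✓
(2, 12, 1) → max 12  ≤ 13 ✓
(12, 1, 14) → max 14
(1, 14, 8) → max 14
(14, 8, 4) → max 14
(8, 4, 0) → max 8  ≤ 13 ✓
(4, 0, 3) → max 4  ≤ 13 ✓
(0, 3, 2) → max 3  ≤ 13 ✓
(3, 2, 3) → max 3  ≤ 13 ✓
6 windows satisfy the condition.

6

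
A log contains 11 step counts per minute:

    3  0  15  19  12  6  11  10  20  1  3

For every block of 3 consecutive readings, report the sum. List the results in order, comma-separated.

Sliding a size-3 window across the 11 values:
[3, 0, 15] → sum 18
[0, 15, 19] → sum 34
[15, 19, 12] → sum 46
[19, 12, 6] → sum 37
[12, 6, 11] → sum 29
[6, 11, 10] → sum 27
[11, 10, 20] → sum 41
[10, 20, 1] → sum 31
[20, 1, 3] → sum 24

18, 34, 46, 37, 29, 27, 41, 31, 24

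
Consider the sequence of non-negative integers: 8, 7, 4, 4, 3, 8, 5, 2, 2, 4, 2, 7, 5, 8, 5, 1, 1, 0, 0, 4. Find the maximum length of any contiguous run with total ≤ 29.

Extend to the right; shrink from the left whenever the sum exceeds 29:
add 8: [8] sum 8, len 1
add 7: [8, 7] sum 15, len 2
add 4: [8, 7, 4] sum 19, len 3
add 4: [8, 7, 4, 4] sum 23, len 4
add 3: [8, 7, 4, 4, 3] sum 26, len 5
add 8: [7, 4, 4, 3, 8] sum 26, len 5
add 5: [4, 4, 3, 8, 5] sum 24, len 5
add 2: [4, 4, 3, 8, 5, 2] sum 26, len 6
add 2: [4, 4, 3, 8, 5, 2, 2] sum 28, len 7
add 4: [4, 3, 8, 5, 2, 2, 4] sum 28, len 7
add 2: [3, 8, 5, 2, 2, 4, 2] sum 26, len 7
add 7: [5, 2, 2, 4, 2, 7] sum 22, len 6
add 5: [5, 2, 2, 4, 2, 7, 5] sum 27, len 7
add 8: [2, 4, 2, 7, 5, 8] sum 28, len 6
add 5: [2, 7, 5, 8, 5] sum 27, len 5
add 1: [2, 7, 5, 8, 5, 1] sum 28, len 6
add 1: [2, 7, 5, 8, 5, 1, 1] sum 29, len 7
add 0: [2, 7, 5, 8, 5, 1, 1, 0] sum 29, len 8
add 0: [2, 7, 5, 8, 5, 1, 1, 0, 0] sum 29, len 9
add 4: [5, 8, 5, 1, 1, 0, 0, 4] sum 24, len 8
Longest length seen: 9.

9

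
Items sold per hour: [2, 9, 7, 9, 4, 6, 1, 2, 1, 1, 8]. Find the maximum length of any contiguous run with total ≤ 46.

[2] sum 2 len 1
[2, 9] sum 11 len 2
[2, 9, 7] sum 18 len 3
[2, 9, 7, 9] sum 27 len 4
[2, 9, 7, 9, 4] sum 31 len 5
[2, 9, 7, 9, 4, 6] sum 37 len 6
[2, 9, 7, 9, 4, 6, 1] sum 38 len 7
[2, 9, 7, 9, 4, 6, 1, 2] sum 40 len 8
[2, 9, 7, 9, 4, 6, 1, 2, 1] sum 41 len 9
[2, 9, 7, 9, 4, 6, 1, 2, 1, 1] sum 42 len 10
[7, 9, 4, 6, 1, 2, 1, 1, 8] sum 39 len 9
Longest length seen: 10.

10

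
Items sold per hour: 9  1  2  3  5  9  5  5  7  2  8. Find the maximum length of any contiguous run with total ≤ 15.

add 9: [9] sum 9, len 1
add 1: [9, 1] sum 10, len 2
add 2: [9, 1, 2] sum 12, len 3
add 3: [9, 1, 2, 3] sum 15, len 4
add 5: [1, 2, 3, 5] sum 11, len 4
add 9: [5, 9] sum 14, len 2
add 5: [9, 5] sum 14, len 2
add 5: [5, 5] sum 10, len 2
add 7: [5, 7] sum 12, len 2
add 2: [5, 7, 2] sum 14, len 3
add 8: [2, 8] sum 10, len 2
Longest length seen: 4.

4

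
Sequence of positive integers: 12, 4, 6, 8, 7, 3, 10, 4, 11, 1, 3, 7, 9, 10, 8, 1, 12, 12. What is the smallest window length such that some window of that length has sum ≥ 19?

add 12: running sum 12 < 19
add 4: running sum 16 < 19
end 2: [12, 4, 6] sum 22, len 3
end 3: [12, 4, 6, 8] sum 30, len 4
end 4: [6, 8, 7] sum 21, len 3
end 5: [6, 8, 7, 3] sum 24, len 4
end 6: [7, 3, 10] sum 20, len 3
end 7: [7, 3, 10, 4] sum 24, len 4
end 8: [10, 4, 11] sum 25, len 3
end 9: [10, 4, 11, 1] sum 26, len 4
end 10: [4, 11, 1, 3] sum 19, len 4
end 11: [11, 1, 3, 7] sum 22, len 4
end 12: [3, 7, 9] sum 19, len 3
end 13: [9, 10] sum 19, len 2
end 14: [9, 10, 8] sum 27, len 3
end 15: [10, 8, 1] sum 19, len 3
end 16: [8, 1, 12] sum 21, len 3
end 17: [12, 12] sum 24, len 2
Shortest qualifying length: 2.

2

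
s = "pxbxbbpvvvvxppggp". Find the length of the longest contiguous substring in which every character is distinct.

add p: [p] len 1
add x: [p, x] len 2
add b: [p, x, b] len 3
add x (repeat x, move left end past it): [b, x] len 2
add b (repeat b, move left end past it): [x, b] len 2
add b (repeat b, move left end past it): [b] len 1
add p: [b, p] len 2
add v: [b, p, v] len 3
add v (repeat v, move left end past it): [v] len 1
add v (repeat v, move left end past it): [v] len 1
add v (repeat v, move left end past it): [v] len 1
add x: [v, x] len 2
add p: [v, x, p] len 3
add p (repeat p, move left end past it): [p] len 1
add g: [p, g] len 2
add g (repeat g, move left end past it): [g] len 1
add p: [g, p] len 2
Longest all-distinct length: 3.

3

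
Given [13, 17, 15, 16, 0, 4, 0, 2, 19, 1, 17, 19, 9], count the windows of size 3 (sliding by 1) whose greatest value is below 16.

2

13 17 15 → max 17
17 15 16 → max 17
15 16 0 → max 16
16 0 4 → max 16
0 4 0 → max 4  < 16 ✓
4 0 2 → max 4  < 16 ✓
0 2 19 → max 19
2 19 1 → max 19
19 1 17 → max 19
1 17 19 → max 19
17 19 9 → max 19
2 windows satisfy the condition.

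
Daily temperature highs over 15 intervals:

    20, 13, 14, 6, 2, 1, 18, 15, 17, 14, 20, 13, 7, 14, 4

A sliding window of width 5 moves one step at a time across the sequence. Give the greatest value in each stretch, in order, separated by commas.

Sliding a size-5 window across the 15 values:
[20, 13, 14, 6, 2] → max 20
[13, 14, 6, 2, 1] → max 14
[14, 6, 2, 1, 18] → max 18
[6, 2, 1, 18, 15] → max 18
[2, 1, 18, 15, 17] → max 18
[1, 18, 15, 17, 14] → max 18
[18, 15, 17, 14, 20] → max 20
[15, 17, 14, 20, 13] → max 20
[17, 14, 20, 13, 7] → max 20
[14, 20, 13, 7, 14] → max 20
[20, 13, 7, 14, 4] → max 20

20, 14, 18, 18, 18, 18, 20, 20, 20, 20, 20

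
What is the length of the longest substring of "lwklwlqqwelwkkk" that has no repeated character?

[l] len 1
[l, w] len 2
[l, w, k] len 3
[w, k, l] len 3
[k, l, w] len 3
[w, l] len 2
[w, l, q] len 3
[q] len 1
[q, w] len 2
[q, w, e] len 3
[q, w, e, l] len 4
[e, l, w] len 3
[e, l, w, k] len 4
[k] len 1
[k] len 1
Longest all-distinct length: 4.

4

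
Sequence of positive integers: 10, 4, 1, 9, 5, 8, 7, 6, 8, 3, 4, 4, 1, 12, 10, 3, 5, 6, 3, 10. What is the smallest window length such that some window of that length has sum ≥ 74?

add 10: running sum 10 < 74
add 4: running sum 14 < 74
add 1: running sum 15 < 74
add 9: running sum 24 < 74
add 5: running sum 29 < 74
add 8: running sum 37 < 74
add 7: running sum 44 < 74
add 6: running sum 50 < 74
add 8: running sum 58 < 74
add 3: running sum 61 < 74
add 4: running sum 65 < 74
add 4: running sum 69 < 74
add 1: running sum 70 < 74
add 12: shortest ending here [10, 4, 1, 9, 5, 8, 7, 6, 8, 3, 4, 4, 1, 12] sum 82, len 14
add 10: shortest ending here [9, 5, 8, 7, 6, 8, 3, 4, 4, 1, 12, 10] sum 77, len 12
add 3: shortest ending here [9, 5, 8, 7, 6, 8, 3, 4, 4, 1, 12, 10, 3] sum 80, len 13
add 5: shortest ending here [5, 8, 7, 6, 8, 3, 4, 4, 1, 12, 10, 3, 5] sum 76, len 13
add 6: shortest ending here [8, 7, 6, 8, 3, 4, 4, 1, 12, 10, 3, 5, 6] sum 77, len 13
add 3: shortest ending here [8, 7, 6, 8, 3, 4, 4, 1, 12, 10, 3, 5, 6, 3] sum 80, len 14
add 10: shortest ending here [6, 8, 3, 4, 4, 1, 12, 10, 3, 5, 6, 3, 10] sum 75, len 13
Shortest qualifying length: 12.

12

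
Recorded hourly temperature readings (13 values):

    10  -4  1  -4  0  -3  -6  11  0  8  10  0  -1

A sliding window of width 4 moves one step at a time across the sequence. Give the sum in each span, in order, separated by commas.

Sliding a size-4 window across the 13 values:
10 -4 1 -4 → sum 3
-4 1 -4 0 → sum -7
1 -4 0 -3 → sum -6
-4 0 -3 -6 → sum -13
0 -3 -6 11 → sum 2
-3 -6 11 0 → sum 2
-6 11 0 8 → sum 13
11 0 8 10 → sum 29
0 8 10 0 → sum 18
8 10 0 -1 → sum 17

3, -7, -6, -13, 2, 2, 13, 29, 18, 17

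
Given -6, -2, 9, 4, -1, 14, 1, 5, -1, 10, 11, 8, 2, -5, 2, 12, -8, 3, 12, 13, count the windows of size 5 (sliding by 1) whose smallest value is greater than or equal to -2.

8

[-6, -2, 9, 4, -1] → min -6
[-2, 9, 4, -1, 14] → min -2  ≥ -2 ✓
[9, 4, -1, 14, 1] → min -1  ≥ -2 ✓
[4, -1, 14, 1, 5] → min -1  ≥ -2 ✓
[-1, 14, 1, 5, -1] → min -1  ≥ -2 ✓
[14, 1, 5, -1, 10] → min -1  ≥ -2 ✓
[1, 5, -1, 10, 11] → min -1  ≥ -2 ✓
[5, -1, 10, 11, 8] → min -1  ≥ -2 ✓
[-1, 10, 11, 8, 2] → min -1  ≥ -2 ✓
[10, 11, 8, 2, -5] → min -5
[11, 8, 2, -5, 2] → min -5
[8, 2, -5, 2, 12] → min -5
[2, -5, 2, 12, -8] → min -8
[-5, 2, 12, -8, 3] → min -8
[2, 12, -8, 3, 12] → min -8
[12, -8, 3, 12, 13] → min -8
8 windows satisfy the condition.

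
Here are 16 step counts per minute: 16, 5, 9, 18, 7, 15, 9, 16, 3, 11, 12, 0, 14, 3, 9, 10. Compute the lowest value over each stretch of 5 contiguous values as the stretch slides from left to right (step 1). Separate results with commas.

16 5 9 18 7 → min 5
5 9 18 7 15 → min 5
9 18 7 15 9 → min 7
18 7 15 9 16 → min 7
7 15 9 16 3 → min 3
15 9 16 3 11 → min 3
9 16 3 11 12 → min 3
16 3 11 12 0 → min 0
3 11 12 0 14 → min 0
11 12 0 14 3 → min 0
12 0 14 3 9 → min 0
0 14 3 9 10 → min 0

5, 5, 7, 7, 3, 3, 3, 0, 0, 0, 0, 0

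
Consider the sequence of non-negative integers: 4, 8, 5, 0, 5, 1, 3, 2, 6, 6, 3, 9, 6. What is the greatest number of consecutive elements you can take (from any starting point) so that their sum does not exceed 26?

8

[4] sum 4 len 1
[4, 8] sum 12 len 2
[4, 8, 5] sum 17 len 3
[4, 8, 5, 0] sum 17 len 4
[4, 8, 5, 0, 5] sum 22 len 5
[4, 8, 5, 0, 5, 1] sum 23 len 6
[4, 8, 5, 0, 5, 1, 3] sum 26 len 7
[8, 5, 0, 5, 1, 3, 2] sum 24 len 7
[5, 0, 5, 1, 3, 2, 6] sum 22 len 7
[0, 5, 1, 3, 2, 6, 6] sum 23 len 7
[0, 5, 1, 3, 2, 6, 6, 3] sum 26 len 8
[2, 6, 6, 3, 9] sum 26 len 5
[6, 3, 9, 6] sum 24 len 4
Longest length seen: 8.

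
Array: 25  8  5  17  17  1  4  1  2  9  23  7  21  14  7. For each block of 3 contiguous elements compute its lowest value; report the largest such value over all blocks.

[25, 8, 5] → min 5
[8, 5, 17] → min 5
[5, 17, 17] → min 5
[17, 17, 1] → min 1
[17, 1, 4] → min 1
[1, 4, 1] → min 1
[4, 1, 2] → min 1
[1, 2, 9] → min 1
[2, 9, 23] → min 2
[9, 23, 7] → min 7
[23, 7, 21] → min 7
[7, 21, 14] → min 7
[21, 14, 7] → min 7
Largest of these is 7.

7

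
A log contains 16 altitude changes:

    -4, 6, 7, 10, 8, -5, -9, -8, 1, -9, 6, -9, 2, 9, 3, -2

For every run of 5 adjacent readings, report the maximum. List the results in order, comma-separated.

Sliding a size-5 window across the 16 values:
(-4, 6, 7, 10, 8) → max 10
(6, 7, 10, 8, -5) → max 10
(7, 10, 8, -5, -9) → max 10
(10, 8, -5, -9, -8) → max 10
(8, -5, -9, -8, 1) → max 8
(-5, -9, -8, 1, -9) → max 1
(-9, -8, 1, -9, 6) → max 6
(-8, 1, -9, 6, -9) → max 6
(1, -9, 6, -9, 2) → max 6
(-9, 6, -9, 2, 9) → max 9
(6, -9, 2, 9, 3) → max 9
(-9, 2, 9, 3, -2) → max 9

10, 10, 10, 10, 8, 1, 6, 6, 6, 9, 9, 9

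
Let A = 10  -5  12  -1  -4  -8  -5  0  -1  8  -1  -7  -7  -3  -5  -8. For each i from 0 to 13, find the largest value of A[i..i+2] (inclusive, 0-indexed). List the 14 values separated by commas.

12, 12, 12, -1, -4, 0, 0, 8, 8, 8, -1, -3, -3, -3

Sliding a size-3 window across the 16 values:
(10, -5, 12) → max 12
(-5, 12, -1) → max 12
(12, -1, -4) → max 12
(-1, -4, -8) → max -1
(-4, -8, -5) → max -4
(-8, -5, 0) → max 0
(-5, 0, -1) → max 0
(0, -1, 8) → max 8
(-1, 8, -1) → max 8
(8, -1, -7) → max 8
(-1, -7, -7) → max -1
(-7, -7, -3) → max -3
(-7, -3, -5) → max -3
(-3, -5, -8) → max -3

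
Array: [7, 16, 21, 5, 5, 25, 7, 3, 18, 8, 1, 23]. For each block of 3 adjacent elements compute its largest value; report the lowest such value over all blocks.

(7, 16, 21) → max 21
(16, 21, 5) → max 21
(21, 5, 5) → max 21
(5, 5, 25) → max 25
(5, 25, 7) → max 25
(25, 7, 3) → max 25
(7, 3, 18) → max 18
(3, 18, 8) → max 18
(18, 8, 1) → max 18
(8, 1, 23) → max 23
Lowest of these is 18.

18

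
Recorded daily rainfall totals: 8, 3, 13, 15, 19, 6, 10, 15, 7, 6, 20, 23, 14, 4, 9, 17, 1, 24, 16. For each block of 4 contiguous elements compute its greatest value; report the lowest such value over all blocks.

15

Window maxs for each of the 16 positions:
8 3 13 15 → max 15
3 13 15 19 → max 19
13 15 19 6 → max 19
15 19 6 10 → max 19
19 6 10 15 → max 19
6 10 15 7 → max 15
10 15 7 6 → max 15
15 7 6 20 → max 20
7 6 20 23 → max 23
6 20 23 14 → max 23
20 23 14 4 → max 23
23 14 4 9 → max 23
14 4 9 17 → max 17
4 9 17 1 → max 17
9 17 1 24 → max 24
17 1 24 16 → max 24
Lowest of these is 15.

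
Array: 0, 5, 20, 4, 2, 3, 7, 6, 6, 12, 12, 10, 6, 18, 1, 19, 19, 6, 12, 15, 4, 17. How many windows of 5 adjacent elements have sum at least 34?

15

(0, 5, 20, 4, 2) → sum 31
(5, 20, 4, 2, 3) → sum 34  ≥ 34 ✓
(20, 4, 2, 3, 7) → sum 36  ≥ 34 ✓
(4, 2, 3, 7, 6) → sum 22
(2, 3, 7, 6, 6) → sum 24
(3, 7, 6, 6, 12) → sum 34  ≥ 34 ✓
(7, 6, 6, 12, 12) → sum 43  ≥ 34 ✓
(6, 6, 12, 12, 10) → sum 46  ≥ 34 ✓
(6, 12, 12, 10, 6) → sum 46  ≥ 34 ✓
(12, 12, 10, 6, 18) → sum 58  ≥ 34 ✓
(12, 10, 6, 18, 1) → sum 47  ≥ 34 ✓
(10, 6, 18, 1, 19) → sum 54  ≥ 34 ✓
(6, 18, 1, 19, 19) → sum 63  ≥ 34 ✓
(18, 1, 19, 19, 6) → sum 63  ≥ 34 ✓
(1, 19, 19, 6, 12) → sum 57  ≥ 34 ✓
(19, 19, 6, 12, 15) → sum 71  ≥ 34 ✓
(19, 6, 12, 15, 4) → sum 56  ≥ 34 ✓
(6, 12, 15, 4, 17) → sum 54  ≥ 34 ✓
15 windows satisfy the condition.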